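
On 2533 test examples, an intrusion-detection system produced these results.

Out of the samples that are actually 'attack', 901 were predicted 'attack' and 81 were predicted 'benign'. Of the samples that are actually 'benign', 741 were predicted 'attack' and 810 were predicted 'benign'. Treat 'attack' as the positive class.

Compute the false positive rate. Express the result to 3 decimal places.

0.478

FPR = FP/(FP+TN) = 741/(741+810) = 0.478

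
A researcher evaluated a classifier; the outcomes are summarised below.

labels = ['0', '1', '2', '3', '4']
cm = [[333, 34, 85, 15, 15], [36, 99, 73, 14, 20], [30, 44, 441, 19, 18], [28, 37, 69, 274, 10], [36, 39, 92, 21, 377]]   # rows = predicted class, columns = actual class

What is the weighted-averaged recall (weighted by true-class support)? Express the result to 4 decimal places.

0.6746

Per-class recall (TP/(TP+FN)):
  0: TP=333, FN=36+30+28+36=130 → 333/463 = 0.71922
  1: TP=99, FN=34+44+37+39=154 → 99/253 = 0.39130
  2: TP=441, FN=85+73+69+92=319 → 441/760 = 0.58026
  3: TP=274, FN=15+14+19+21=69 → 274/343 = 0.79883
  4: TP=377, FN=15+20+18+10=63 → 377/440 = 0.85682
Weighted-recall = Σ (supportᵢ/N)·recallᵢ with N=2259: (463/2259)·0.71922 + (253/2259)·0.39130 + (760/2259)·0.58026 + (343/2259)·0.79883 + (440/2259)·0.85682 = 0.6746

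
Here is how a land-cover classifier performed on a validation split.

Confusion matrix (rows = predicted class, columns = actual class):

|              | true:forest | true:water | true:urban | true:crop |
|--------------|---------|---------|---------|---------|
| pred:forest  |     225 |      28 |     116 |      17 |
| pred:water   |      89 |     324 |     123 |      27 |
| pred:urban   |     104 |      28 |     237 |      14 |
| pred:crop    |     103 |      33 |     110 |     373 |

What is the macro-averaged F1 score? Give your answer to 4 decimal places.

0.5899

Per-class F1 score (2·TP/(2·TP+FP+FN)):
  forest: TP=225, FP=28+116+17=161, FN=89+104+103=296 → 450/907 = 0.49614
  water: TP=324, FP=89+123+27=239, FN=28+28+33=89 → 648/976 = 0.66393
  urban: TP=237, FP=104+28+14=146, FN=116+123+110=349 → 474/969 = 0.48916
  crop: TP=373, FP=103+33+110=246, FN=17+27+14=58 → 746/1050 = 0.71048
Macro-F1 score = mean = (0.49614 + 0.66393 + 0.48916 + 0.71048) / 4 = 0.5899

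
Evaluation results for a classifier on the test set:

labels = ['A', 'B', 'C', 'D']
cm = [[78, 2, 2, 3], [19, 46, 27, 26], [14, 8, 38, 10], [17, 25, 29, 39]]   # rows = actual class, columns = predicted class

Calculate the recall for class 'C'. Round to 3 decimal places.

Take TP from the diagonal, FP from the rest of the 'C' prediction marginal, FN from the rest of the 'C' actual marginal.
recall = TP/(TP+FN).
C: TP=38, FN=14+8+10=32 → 38/70 = 0.5429

0.543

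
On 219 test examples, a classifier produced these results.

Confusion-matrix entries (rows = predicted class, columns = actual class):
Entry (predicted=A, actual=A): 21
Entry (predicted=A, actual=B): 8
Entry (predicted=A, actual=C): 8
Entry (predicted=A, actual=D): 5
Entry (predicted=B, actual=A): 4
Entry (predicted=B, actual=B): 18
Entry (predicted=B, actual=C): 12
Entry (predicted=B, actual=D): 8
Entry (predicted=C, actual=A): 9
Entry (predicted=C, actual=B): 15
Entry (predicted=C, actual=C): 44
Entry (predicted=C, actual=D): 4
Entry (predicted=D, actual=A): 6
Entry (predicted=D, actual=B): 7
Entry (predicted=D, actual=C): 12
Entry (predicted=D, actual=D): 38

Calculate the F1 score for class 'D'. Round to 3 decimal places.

0.644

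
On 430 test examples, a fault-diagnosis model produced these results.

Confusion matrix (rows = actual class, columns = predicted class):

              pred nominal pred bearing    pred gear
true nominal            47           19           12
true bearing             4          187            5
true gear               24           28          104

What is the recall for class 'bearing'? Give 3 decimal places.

0.954

Take TP from the diagonal, FP from the rest of the 'bearing' prediction marginal, FN from the rest of the 'bearing' actual marginal.
recall = TP/(TP+FN).
bearing: TP=187, FN=4+5=9 → 187/196 = 0.9541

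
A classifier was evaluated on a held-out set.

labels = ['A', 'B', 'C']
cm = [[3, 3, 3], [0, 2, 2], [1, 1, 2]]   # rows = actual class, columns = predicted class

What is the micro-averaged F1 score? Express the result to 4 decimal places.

0.4118

Micro-averaging pools counts across classes: ΣTP=7, ΣFP=10, ΣFN=10.
Micro-F1 score = 2·TP/(2·TP+FP+FN) on pooled counts = 0.4118 (equals overall accuracy in single-label multiclass).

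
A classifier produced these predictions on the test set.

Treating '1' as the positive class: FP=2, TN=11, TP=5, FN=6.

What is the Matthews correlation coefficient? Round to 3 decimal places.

0.330

MCC = (TP·TN − FP·FN) / √((TP+FP)(TP+FN)(TN+FP)(TN+FN))
Numerator = 5·11 − 2·6 = 43
Denominator = √(7·11·13·17) = √17017 = 130.4492
MCC = 43 / 130.4492 = 0.330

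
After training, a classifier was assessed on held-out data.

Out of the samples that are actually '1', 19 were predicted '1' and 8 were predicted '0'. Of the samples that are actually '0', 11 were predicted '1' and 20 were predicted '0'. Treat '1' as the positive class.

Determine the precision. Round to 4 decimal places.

Precision = TP/(TP+FP) = 19/(19+11) = 19/30 = 0.6333

0.6333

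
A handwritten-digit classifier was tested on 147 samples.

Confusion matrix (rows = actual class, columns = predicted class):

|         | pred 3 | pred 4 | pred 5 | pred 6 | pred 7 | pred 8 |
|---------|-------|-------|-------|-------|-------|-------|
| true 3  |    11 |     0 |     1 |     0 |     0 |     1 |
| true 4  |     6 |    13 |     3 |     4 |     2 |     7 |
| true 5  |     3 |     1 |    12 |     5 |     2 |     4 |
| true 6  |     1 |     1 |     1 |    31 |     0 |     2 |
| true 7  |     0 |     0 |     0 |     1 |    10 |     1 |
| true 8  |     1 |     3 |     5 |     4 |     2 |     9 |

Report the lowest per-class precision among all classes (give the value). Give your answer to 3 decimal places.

0.375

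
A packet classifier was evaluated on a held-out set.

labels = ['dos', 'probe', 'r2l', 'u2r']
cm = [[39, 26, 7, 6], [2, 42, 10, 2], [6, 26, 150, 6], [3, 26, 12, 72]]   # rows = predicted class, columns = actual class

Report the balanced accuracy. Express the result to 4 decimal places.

Balanced accuracy = mean of per-class recall.
  dos: recall = 39/50 = 0.78000
  probe: recall = 42/120 = 0.35000
  r2l: recall = 150/179 = 0.83799
  u2r: recall = 72/86 = 0.83721
Mean = (0.78000 + 0.35000 + 0.83799 + 0.83721) / 4 = 0.7013

0.7013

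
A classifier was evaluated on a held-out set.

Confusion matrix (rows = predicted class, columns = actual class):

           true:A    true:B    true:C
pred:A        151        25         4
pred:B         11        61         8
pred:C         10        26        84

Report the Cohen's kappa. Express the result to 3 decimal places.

Observed agreement pₒ = trace/N = 296/380 = 0.7789
Expected agreement pₑ = Σ (rowᵢ·colᵢ)/N² = (172·180 + 112·80 + 96·120)/380² = 0.3562
κ = (pₒ − pₑ)/(1 − pₑ) = (0.7789 − 0.3562)/(1 − 0.3562) = 0.657

0.657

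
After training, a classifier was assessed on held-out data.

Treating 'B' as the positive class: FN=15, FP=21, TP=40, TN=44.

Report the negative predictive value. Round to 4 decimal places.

NPV = TN/(TN+FN) = 44/(44+15) = 0.7458

0.7458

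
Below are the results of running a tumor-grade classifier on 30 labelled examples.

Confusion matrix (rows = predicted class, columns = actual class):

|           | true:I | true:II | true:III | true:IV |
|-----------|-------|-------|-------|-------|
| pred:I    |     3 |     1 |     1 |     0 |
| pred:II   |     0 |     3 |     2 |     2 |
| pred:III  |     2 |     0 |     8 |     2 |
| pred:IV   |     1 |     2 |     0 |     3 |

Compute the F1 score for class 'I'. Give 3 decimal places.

One-vs-rest for 'I': TP = diagonal; FP = other classes predicted 'I'; FN = 'I' predicted as other.
F1 score = 2·TP/(2·TP+FP+FN).
I: TP=3, FP=1+1+0=2, FN=0+2+1=3 → 6/11 = 0.5455

0.545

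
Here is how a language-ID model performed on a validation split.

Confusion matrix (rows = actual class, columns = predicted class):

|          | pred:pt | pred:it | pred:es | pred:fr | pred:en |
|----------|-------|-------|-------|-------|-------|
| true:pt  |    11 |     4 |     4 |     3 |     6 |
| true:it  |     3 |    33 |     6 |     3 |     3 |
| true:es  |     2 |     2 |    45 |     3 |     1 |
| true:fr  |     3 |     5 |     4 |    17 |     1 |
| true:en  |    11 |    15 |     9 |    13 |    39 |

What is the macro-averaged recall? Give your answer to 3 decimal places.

Per-class recall (TP/(TP+FN)):
  pt: TP=11, FN=4+4+3+6=17 → 11/28 = 0.3929
  it: TP=33, FN=3+6+3+3=15 → 33/48 = 0.6875
  es: TP=45, FN=2+2+3+1=8 → 45/53 = 0.8491
  fr: TP=17, FN=3+5+4+1=13 → 17/30 = 0.5667
  en: TP=39, FN=11+15+9+13=48 → 39/87 = 0.4483
Macro-recall = mean = (0.3929 + 0.6875 + 0.8491 + 0.5667 + 0.4483) / 5 = 0.589

0.589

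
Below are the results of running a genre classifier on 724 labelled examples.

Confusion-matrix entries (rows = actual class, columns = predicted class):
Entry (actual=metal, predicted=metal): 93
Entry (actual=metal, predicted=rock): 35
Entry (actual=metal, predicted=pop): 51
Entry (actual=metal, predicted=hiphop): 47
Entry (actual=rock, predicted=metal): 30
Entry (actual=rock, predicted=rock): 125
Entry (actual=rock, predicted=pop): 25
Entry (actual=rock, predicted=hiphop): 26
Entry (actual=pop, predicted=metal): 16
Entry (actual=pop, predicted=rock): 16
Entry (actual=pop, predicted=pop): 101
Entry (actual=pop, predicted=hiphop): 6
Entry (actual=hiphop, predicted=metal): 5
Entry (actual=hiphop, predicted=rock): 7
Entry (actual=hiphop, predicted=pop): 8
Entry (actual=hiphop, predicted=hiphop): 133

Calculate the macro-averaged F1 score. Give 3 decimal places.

Per-class F1 score (2·TP/(2·TP+FP+FN)):
  metal: TP=93, FP=30+16+5=51, FN=35+51+47=133 → 186/370 = 0.5027
  rock: TP=125, FP=35+16+7=58, FN=30+25+26=81 → 250/389 = 0.6427
  pop: TP=101, FP=51+25+8=84, FN=16+16+6=38 → 202/324 = 0.6235
  hiphop: TP=133, FP=47+26+6=79, FN=5+7+8=20 → 266/365 = 0.7288
Macro-F1 score = mean = (0.5027 + 0.6427 + 0.6235 + 0.7288) / 4 = 0.624

0.624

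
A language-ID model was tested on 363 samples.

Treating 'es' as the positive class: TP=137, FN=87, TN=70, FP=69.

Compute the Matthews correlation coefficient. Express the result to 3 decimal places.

0.113

MCC = (TP·TN − FP·FN) / √((TP+FP)(TP+FN)(TN+FP)(TN+FN))
Numerator = 137·70 − 69·87 = 3587
Denominator = √(206·224·139·157) = √1007000512 = 31733.2714
MCC = 3587 / 31733.2714 = 0.113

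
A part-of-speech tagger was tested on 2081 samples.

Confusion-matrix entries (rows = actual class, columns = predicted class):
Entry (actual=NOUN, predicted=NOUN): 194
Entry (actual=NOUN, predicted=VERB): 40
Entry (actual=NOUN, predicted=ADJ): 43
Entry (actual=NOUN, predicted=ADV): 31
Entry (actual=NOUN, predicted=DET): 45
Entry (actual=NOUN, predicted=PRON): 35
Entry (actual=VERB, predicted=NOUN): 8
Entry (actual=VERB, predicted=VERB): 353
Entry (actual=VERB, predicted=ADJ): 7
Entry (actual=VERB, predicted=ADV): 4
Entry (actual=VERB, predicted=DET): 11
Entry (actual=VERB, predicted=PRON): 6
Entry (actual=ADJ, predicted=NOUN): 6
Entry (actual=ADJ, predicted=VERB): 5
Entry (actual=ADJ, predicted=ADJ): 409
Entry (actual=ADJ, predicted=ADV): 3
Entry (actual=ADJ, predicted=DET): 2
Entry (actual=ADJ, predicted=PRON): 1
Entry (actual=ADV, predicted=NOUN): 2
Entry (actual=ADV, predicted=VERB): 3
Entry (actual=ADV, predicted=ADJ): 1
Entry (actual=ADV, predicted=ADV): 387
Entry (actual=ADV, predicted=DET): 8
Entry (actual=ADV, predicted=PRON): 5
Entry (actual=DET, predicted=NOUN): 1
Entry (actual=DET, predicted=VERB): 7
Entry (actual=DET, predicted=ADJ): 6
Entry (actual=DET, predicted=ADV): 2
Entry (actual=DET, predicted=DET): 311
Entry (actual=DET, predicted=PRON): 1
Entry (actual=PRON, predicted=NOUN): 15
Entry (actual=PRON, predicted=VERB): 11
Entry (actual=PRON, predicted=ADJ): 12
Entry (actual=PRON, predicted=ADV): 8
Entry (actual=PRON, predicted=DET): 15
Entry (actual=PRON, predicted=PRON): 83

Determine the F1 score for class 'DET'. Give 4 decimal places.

0.8639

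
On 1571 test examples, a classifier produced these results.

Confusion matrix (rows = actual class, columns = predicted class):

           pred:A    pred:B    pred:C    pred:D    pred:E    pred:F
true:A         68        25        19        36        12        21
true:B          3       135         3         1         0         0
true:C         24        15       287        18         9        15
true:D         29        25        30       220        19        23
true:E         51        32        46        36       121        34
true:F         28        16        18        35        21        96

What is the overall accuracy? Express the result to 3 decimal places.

0.590

Accuracy = trace / total = (68+135+287+220+121+96=927) / 1571 = 927/1571 = 0.590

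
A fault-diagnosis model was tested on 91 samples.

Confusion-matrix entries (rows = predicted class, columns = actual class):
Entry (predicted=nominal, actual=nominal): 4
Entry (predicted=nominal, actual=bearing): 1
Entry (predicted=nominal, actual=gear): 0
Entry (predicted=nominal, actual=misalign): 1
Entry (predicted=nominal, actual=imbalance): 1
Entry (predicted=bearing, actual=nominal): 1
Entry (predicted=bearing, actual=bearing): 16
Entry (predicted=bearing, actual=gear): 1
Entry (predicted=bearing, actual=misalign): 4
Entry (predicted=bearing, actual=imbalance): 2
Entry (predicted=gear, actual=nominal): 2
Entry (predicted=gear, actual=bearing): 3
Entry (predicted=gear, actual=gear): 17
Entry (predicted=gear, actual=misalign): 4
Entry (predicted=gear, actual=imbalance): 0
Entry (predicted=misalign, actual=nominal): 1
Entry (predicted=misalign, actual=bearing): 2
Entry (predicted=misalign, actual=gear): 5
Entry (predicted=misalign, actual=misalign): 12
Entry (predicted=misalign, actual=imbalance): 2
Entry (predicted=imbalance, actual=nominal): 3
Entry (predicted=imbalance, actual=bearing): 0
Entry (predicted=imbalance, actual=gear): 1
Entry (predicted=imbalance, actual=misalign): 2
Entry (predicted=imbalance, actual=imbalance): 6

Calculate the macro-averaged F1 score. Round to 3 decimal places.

0.575

Per-class F1 score (2·TP/(2·TP+FP+FN)):
  nominal: TP=4, FP=1+0+1+1=3, FN=1+2+1+3=7 → 8/18 = 0.4444
  bearing: TP=16, FP=1+1+4+2=8, FN=1+3+2+0=6 → 32/46 = 0.6957
  gear: TP=17, FP=2+3+4+0=9, FN=0+1+5+1=7 → 34/50 = 0.6800
  misalign: TP=12, FP=1+2+5+2=10, FN=1+4+4+2=11 → 24/45 = 0.5333
  imbalance: TP=6, FP=3+0+1+2=6, FN=1+2+0+2=5 → 12/23 = 0.5217
Macro-F1 score = mean = (0.4444 + 0.6957 + 0.6800 + 0.5333 + 0.5217) / 5 = 0.575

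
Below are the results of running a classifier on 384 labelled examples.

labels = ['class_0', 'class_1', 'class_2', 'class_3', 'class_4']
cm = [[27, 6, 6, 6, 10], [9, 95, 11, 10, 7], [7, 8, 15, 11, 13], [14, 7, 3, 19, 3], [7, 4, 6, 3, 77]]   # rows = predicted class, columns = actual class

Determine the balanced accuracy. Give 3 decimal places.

0.533

Balanced accuracy = mean of per-class recall.
  class_0: recall = 27/64 = 0.4219
  class_1: recall = 95/120 = 0.7917
  class_2: recall = 15/41 = 0.3659
  class_3: recall = 19/49 = 0.3878
  class_4: recall = 77/110 = 0.7000
Mean = (0.4219 + 0.7917 + 0.3659 + 0.3878 + 0.7000) / 5 = 0.533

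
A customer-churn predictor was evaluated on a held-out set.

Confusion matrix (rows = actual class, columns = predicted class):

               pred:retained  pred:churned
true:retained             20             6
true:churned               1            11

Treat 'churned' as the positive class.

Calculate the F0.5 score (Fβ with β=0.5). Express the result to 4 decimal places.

Fβ = (1+β²)·TP / ((1+β²)·TP + β²·FN + FP), with β²=1/4
= 1.25·11 / (1.25·11 + 0.25·1 + 6) = 0.6875

0.6875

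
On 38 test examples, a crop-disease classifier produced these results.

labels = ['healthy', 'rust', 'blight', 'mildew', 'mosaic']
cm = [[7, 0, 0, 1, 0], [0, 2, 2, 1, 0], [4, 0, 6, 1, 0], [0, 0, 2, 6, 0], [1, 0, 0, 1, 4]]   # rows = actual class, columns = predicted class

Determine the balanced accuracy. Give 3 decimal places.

Balanced accuracy = mean of per-class recall.
  healthy: recall = 7/8 = 0.8750
  rust: recall = 2/5 = 0.4000
  blight: recall = 6/11 = 0.5455
  mildew: recall = 6/8 = 0.7500
  mosaic: recall = 4/6 = 0.6667
Mean = (0.8750 + 0.4000 + 0.5455 + 0.7500 + 0.6667) / 5 = 0.647

0.647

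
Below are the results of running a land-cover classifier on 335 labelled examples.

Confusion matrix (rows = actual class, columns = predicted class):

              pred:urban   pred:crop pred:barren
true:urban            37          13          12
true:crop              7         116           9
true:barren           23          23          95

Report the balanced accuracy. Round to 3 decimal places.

Balanced accuracy = mean of per-class recall.
  urban: recall = 37/62 = 0.5968
  crop: recall = 116/132 = 0.8788
  barren: recall = 95/141 = 0.6738
Mean = (0.5968 + 0.8788 + 0.6738) / 3 = 0.716

0.716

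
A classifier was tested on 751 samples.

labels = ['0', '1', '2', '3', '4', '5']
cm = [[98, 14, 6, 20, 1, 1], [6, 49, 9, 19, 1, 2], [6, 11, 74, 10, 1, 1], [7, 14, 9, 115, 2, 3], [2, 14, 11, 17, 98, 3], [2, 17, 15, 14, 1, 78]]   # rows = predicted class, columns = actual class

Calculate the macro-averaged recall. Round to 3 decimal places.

Per-class recall (TP/(TP+FN)):
  0: TP=98, FN=6+6+7+2+2=23 → 98/121 = 0.8099
  1: TP=49, FN=14+11+14+14+17=70 → 49/119 = 0.4118
  2: TP=74, FN=6+9+9+11+15=50 → 74/124 = 0.5968
  3: TP=115, FN=20+19+10+17+14=80 → 115/195 = 0.5897
  4: TP=98, FN=1+1+1+2+1=6 → 98/104 = 0.9423
  5: TP=78, FN=1+2+1+3+3=10 → 78/88 = 0.8864
Macro-recall = mean = (0.8099 + 0.4118 + 0.5968 + 0.5897 + 0.9423 + 0.8864) / 6 = 0.706

0.706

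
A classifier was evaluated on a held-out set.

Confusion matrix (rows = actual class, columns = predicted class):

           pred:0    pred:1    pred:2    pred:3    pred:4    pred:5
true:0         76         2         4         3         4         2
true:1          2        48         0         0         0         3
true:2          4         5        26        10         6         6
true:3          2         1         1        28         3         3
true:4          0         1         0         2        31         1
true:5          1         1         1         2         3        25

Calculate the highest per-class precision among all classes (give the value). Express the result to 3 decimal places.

Per-class precision (TP/(TP+FP)):
  0: TP=76, FP=2+4+2+0+1=9 → 76/85 = 0.8941
  1: TP=48, FP=2+5+1+1+1=10 → 48/58 = 0.8276
  2: TP=26, FP=4+0+1+0+1=6 → 26/32 = 0.8125
  3: TP=28, FP=3+0+10+2+2=17 → 28/45 = 0.6222
  4: TP=31, FP=4+0+6+3+3=16 → 31/47 = 0.6596
  5: TP=25, FP=2+3+6+3+1=15 → 25/40 = 0.6250
Highest is class '0' with precision = 0.894.

0.894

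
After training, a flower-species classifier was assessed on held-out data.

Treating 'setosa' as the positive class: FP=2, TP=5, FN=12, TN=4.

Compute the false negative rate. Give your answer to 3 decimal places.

0.706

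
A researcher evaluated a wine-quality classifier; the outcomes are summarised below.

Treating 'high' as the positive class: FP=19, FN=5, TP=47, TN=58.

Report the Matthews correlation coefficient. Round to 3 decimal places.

0.645

MCC = (TP·TN − FP·FN) / √((TP+FP)(TP+FN)(TN+FP)(TN+FN))
Numerator = 47·58 − 19·5 = 2631
Denominator = √(66·52·77·63) = √16648632 = 4080.2735
MCC = 2631 / 4080.2735 = 0.645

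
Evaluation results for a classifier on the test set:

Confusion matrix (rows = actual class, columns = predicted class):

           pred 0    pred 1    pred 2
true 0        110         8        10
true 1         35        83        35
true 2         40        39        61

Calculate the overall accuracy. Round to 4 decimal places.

0.6033

Accuracy = trace / total = (110+83+61=254) / 421 = 254/421 = 0.6033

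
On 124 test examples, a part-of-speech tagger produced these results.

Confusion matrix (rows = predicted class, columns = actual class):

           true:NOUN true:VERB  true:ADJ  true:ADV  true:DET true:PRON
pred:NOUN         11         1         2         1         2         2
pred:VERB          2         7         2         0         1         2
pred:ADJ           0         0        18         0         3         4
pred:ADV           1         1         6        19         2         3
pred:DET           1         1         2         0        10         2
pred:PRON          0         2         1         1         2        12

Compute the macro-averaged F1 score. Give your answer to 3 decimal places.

Per-class F1 score (2·TP/(2·TP+FP+FN)):
  NOUN: TP=11, FP=1+2+1+2+2=8, FN=2+0+1+1+0=4 → 22/34 = 0.6471
  VERB: TP=7, FP=2+2+0+1+2=7, FN=1+0+1+1+2=5 → 14/26 = 0.5385
  ADJ: TP=18, FP=0+0+0+3+4=7, FN=2+2+6+2+1=13 → 36/56 = 0.6429
  ADV: TP=19, FP=1+1+6+2+3=13, FN=1+0+0+0+1=2 → 38/53 = 0.7170
  DET: TP=10, FP=1+1+2+0+2=6, FN=2+1+3+2+2=10 → 20/36 = 0.5556
  PRON: TP=12, FP=0+2+1+1+2=6, FN=2+2+4+3+2=13 → 24/43 = 0.5581
Macro-F1 score = mean = (0.6471 + 0.5385 + 0.6429 + 0.7170 + 0.5556 + 0.5581) / 6 = 0.610

0.610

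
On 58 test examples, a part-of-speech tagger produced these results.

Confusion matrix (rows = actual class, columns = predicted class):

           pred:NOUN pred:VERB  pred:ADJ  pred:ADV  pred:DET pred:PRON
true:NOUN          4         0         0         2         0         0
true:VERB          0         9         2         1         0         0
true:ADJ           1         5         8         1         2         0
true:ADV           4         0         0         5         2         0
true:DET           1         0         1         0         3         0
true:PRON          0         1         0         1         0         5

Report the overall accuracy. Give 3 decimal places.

Accuracy = trace / total = (4+9+8+5+3+5=34) / 58 = 34/58 = 0.586

0.586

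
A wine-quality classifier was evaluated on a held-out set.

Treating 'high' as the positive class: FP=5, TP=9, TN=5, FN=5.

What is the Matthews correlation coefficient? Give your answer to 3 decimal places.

0.143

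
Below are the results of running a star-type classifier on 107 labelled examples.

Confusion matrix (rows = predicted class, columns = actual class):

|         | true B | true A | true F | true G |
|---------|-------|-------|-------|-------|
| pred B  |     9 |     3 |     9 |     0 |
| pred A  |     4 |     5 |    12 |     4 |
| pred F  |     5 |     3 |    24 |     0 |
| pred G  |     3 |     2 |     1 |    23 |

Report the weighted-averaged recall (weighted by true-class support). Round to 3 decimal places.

Per-class recall (TP/(TP+FN)):
  B: TP=9, FN=4+5+3=12 → 9/21 = 0.4286
  A: TP=5, FN=3+3+2=8 → 5/13 = 0.3846
  F: TP=24, FN=9+12+1=22 → 24/46 = 0.5217
  G: TP=23, FN=0+4+0=4 → 23/27 = 0.8519
Weighted-recall = Σ (supportᵢ/N)·recallᵢ with N=107: (21/107)·0.4286 + (13/107)·0.3846 + (46/107)·0.5217 + (27/107)·0.8519 = 0.570

0.570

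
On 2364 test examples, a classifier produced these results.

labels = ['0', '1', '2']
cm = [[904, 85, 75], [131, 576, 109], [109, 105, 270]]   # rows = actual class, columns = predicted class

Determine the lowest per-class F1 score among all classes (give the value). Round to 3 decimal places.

Per-class F1 score (2·TP/(2·TP+FP+FN)):
  0: TP=904, FP=131+109=240, FN=85+75=160 → 1808/2208 = 0.8188
  1: TP=576, FP=85+105=190, FN=131+109=240 → 1152/1582 = 0.7282
  2: TP=270, FP=75+109=184, FN=109+105=214 → 540/938 = 0.5757
Lowest is class '2' with F1 score = 0.576.

0.576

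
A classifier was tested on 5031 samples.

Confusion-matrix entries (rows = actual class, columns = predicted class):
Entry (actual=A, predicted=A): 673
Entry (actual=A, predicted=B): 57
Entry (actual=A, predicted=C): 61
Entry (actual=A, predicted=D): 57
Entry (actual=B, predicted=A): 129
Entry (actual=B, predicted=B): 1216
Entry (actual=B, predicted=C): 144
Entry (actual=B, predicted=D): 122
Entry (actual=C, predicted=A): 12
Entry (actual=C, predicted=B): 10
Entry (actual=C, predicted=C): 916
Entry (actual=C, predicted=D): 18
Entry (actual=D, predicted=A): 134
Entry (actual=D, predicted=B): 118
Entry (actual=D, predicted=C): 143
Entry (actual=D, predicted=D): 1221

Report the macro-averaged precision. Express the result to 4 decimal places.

0.7909

Per-class precision (TP/(TP+FP)):
  A: TP=673, FP=129+12+134=275 → 673/948 = 0.70992
  B: TP=1216, FP=57+10+118=185 → 1216/1401 = 0.86795
  C: TP=916, FP=61+144+143=348 → 916/1264 = 0.72468
  D: TP=1221, FP=57+122+18=197 → 1221/1418 = 0.86107
Macro-precision = mean = (0.70992 + 0.86795 + 0.72468 + 0.86107) / 4 = 0.7909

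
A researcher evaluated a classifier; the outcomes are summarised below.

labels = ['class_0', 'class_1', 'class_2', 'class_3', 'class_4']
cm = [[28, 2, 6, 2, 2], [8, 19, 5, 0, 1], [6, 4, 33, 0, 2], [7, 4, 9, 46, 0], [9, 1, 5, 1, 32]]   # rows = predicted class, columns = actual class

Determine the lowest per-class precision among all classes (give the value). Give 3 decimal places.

0.576

Per-class precision (TP/(TP+FP)):
  class_0: TP=28, FP=2+6+2+2=12 → 28/40 = 0.7000
  class_1: TP=19, FP=8+5+0+1=14 → 19/33 = 0.5758
  class_2: TP=33, FP=6+4+0+2=12 → 33/45 = 0.7333
  class_3: TP=46, FP=7+4+9+0=20 → 46/66 = 0.6970
  class_4: TP=32, FP=9+1+5+1=16 → 32/48 = 0.6667
Lowest is class 'class_1' with precision = 0.576.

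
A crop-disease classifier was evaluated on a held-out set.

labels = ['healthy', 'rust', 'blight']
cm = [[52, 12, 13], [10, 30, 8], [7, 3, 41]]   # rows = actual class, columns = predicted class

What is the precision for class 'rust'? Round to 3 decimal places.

Treat 'rust' as positive and all other classes as negative.
precision = TP/(TP+FP).
rust: TP=30, FP=12+3=15 → 30/45 = 0.6667

0.667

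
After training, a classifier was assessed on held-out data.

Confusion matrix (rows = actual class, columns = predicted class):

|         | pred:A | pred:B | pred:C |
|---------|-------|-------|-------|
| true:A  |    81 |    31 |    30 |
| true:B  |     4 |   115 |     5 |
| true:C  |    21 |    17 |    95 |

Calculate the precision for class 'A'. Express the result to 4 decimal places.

0.7642

Treat 'A' as positive and all other classes as negative.
precision = TP/(TP+FP).
A: TP=81, FP=4+21=25 → 81/106 = 0.76415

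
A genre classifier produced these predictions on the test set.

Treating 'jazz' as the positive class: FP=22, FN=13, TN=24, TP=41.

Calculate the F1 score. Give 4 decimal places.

Precision = TP/(TP+FP) = 41/63 = 0.6508
Recall = TP/(TP+FN) = 41/54 = 0.7593
F1 = 2·TP/(2·TP+FP+FN) = 82/117 = 0.7009

0.7009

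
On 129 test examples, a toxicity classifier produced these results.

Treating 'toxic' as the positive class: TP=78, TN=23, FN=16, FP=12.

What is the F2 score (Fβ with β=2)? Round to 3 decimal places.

0.837

Fβ = (1+β²)·TP / ((1+β²)·TP + β²·FN + FP), with β²=4
= 5·78 / (5·78 + 4·16 + 12) = 0.837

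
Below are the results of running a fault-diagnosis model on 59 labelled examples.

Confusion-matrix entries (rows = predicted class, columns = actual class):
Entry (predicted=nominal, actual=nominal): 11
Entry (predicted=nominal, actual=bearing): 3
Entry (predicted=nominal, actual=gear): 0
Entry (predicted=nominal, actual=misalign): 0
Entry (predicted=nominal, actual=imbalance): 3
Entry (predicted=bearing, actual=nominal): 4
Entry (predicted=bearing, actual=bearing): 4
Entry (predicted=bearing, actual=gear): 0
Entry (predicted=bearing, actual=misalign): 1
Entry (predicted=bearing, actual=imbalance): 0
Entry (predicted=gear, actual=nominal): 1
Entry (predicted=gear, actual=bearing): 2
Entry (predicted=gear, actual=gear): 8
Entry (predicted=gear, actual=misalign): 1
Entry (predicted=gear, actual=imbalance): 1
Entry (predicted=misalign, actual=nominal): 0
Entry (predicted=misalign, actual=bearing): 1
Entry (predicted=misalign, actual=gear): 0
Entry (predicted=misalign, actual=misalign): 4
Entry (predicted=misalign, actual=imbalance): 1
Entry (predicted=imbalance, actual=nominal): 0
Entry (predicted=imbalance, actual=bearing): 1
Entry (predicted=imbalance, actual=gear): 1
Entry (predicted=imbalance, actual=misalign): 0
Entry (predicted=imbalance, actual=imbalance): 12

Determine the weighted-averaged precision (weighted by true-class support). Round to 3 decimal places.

Per-class precision (TP/(TP+FP)):
  nominal: TP=11, FP=3+0+0+3=6 → 11/17 = 0.6471
  bearing: TP=4, FP=4+0+1+0=5 → 4/9 = 0.4444
  gear: TP=8, FP=1+2+1+1=5 → 8/13 = 0.6154
  misalign: TP=4, FP=0+1+0+1=2 → 4/6 = 0.6667
  imbalance: TP=12, FP=0+1+1+0=2 → 12/14 = 0.8571
Weighted-precision = Σ (supportᵢ/N)·precisionᵢ with N=59: (16/59)·0.6471 + (11/59)·0.4444 + (9/59)·0.6154 + (6/59)·0.6667 + (17/59)·0.8571 = 0.667

0.667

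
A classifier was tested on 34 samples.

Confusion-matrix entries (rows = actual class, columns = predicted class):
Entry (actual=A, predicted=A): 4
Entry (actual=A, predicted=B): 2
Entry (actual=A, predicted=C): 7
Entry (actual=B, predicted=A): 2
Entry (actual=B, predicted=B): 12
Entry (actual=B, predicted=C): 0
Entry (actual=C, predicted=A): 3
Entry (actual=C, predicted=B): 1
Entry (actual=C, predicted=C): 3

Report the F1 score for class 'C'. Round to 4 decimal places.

0.3529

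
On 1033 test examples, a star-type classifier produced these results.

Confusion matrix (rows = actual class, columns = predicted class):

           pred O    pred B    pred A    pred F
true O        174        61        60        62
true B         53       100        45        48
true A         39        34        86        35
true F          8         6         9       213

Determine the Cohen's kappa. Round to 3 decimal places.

0.403

Observed agreement pₒ = trace/N = 573/1033 = 0.5547
Expected agreement pₑ = Σ (rowᵢ·colᵢ)/N² = (357·274 + 246·201 + 194·200 + 236·358)/1033² = 0.2535
κ = (pₒ − pₑ)/(1 − pₑ) = (0.5547 − 0.2535)/(1 − 0.2535) = 0.403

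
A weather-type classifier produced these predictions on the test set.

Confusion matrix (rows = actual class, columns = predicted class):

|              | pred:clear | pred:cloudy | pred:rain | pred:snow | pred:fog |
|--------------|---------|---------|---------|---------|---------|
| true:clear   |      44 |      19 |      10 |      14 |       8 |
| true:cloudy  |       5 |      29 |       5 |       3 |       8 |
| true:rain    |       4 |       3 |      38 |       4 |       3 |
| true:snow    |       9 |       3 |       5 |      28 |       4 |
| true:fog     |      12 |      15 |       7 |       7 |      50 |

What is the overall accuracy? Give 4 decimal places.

0.5608

Accuracy = trace / total = (44+29+38+28+50=189) / 337 = 189/337 = 0.5608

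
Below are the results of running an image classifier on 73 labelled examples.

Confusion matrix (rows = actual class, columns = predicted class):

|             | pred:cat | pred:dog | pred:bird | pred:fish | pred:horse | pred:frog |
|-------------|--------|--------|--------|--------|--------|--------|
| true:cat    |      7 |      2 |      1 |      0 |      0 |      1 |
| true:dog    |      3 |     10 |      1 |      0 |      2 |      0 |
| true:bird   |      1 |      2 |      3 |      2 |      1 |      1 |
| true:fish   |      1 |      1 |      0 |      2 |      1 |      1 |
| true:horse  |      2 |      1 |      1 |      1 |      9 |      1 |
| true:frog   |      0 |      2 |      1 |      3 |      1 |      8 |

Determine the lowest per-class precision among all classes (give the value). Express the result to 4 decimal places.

Per-class precision (TP/(TP+FP)):
  cat: TP=7, FP=3+1+1+2+0=7 → 7/14 = 0.50000
  dog: TP=10, FP=2+2+1+1+2=8 → 10/18 = 0.55556
  bird: TP=3, FP=1+1+0+1+1=4 → 3/7 = 0.42857
  fish: TP=2, FP=0+0+2+1+3=6 → 2/8 = 0.25000
  horse: TP=9, FP=0+2+1+1+1=5 → 9/14 = 0.64286
  frog: TP=8, FP=1+0+1+1+1=4 → 8/12 = 0.66667
Lowest is class 'fish' with precision = 0.2500.

0.2500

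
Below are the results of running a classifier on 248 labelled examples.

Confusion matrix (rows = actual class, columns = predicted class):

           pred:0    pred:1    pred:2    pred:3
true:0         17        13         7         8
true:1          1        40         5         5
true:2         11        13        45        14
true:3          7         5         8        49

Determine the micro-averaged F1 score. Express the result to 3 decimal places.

Micro-averaging pools counts across classes: ΣTP=151, ΣFP=97, ΣFN=97.
Micro-F1 score = 2·TP/(2·TP+FP+FN) on pooled counts = 0.609 (equals overall accuracy in single-label multiclass).

0.609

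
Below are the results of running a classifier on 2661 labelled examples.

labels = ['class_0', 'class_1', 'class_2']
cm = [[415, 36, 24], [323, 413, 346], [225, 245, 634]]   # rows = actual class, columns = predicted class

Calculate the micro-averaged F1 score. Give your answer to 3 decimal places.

0.549

Micro-averaging pools counts across classes: ΣTP=1462, ΣFP=1199, ΣFN=1199.
Micro-F1 score = 2·TP/(2·TP+FP+FN) on pooled counts = 0.549 (equals overall accuracy in single-label multiclass).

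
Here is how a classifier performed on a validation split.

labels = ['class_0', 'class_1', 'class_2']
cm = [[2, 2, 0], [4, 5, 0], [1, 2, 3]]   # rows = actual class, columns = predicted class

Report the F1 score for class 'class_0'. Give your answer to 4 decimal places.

0.3636

Take TP from the diagonal, FP from the rest of the 'class_0' prediction marginal, FN from the rest of the 'class_0' actual marginal.
F1 score = 2·TP/(2·TP+FP+FN).
class_0: TP=2, FP=4+1=5, FN=2+0=2 → 4/11 = 0.36364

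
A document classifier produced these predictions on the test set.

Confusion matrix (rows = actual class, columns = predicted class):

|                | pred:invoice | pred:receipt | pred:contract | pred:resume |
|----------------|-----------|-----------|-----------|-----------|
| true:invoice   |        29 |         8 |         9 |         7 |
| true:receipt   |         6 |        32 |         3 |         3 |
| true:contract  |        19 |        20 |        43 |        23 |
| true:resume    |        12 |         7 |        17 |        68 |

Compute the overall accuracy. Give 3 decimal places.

0.562

Accuracy = trace / total = (29+32+43+68=172) / 306 = 172/306 = 0.562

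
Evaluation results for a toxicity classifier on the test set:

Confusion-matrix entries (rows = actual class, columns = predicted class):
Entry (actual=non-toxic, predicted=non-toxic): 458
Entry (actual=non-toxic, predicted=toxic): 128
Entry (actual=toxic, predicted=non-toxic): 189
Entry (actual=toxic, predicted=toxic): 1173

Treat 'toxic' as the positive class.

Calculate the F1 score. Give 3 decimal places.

Precision = TP/(TP+FP) = 1173/1301 = 0.9016
Recall = TP/(TP+FN) = 1173/1362 = 0.8612
F1 = 2·TP/(2·TP+FP+FN) = 2346/2663 = 0.881

0.881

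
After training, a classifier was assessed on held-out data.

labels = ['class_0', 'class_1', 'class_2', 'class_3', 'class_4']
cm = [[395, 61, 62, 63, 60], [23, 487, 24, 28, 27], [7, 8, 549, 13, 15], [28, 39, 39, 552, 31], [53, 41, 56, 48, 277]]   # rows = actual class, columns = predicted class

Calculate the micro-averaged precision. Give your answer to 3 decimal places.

0.757

Micro-averaging pools counts across classes: ΣTP=2260, ΣFP=726, ΣFN=726.
Micro-precision = TP/(TP+FP) on pooled counts = 0.757 (equals overall accuracy in single-label multiclass).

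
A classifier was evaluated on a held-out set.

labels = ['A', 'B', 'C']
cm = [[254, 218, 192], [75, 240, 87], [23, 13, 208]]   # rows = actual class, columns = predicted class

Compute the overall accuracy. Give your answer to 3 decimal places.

0.536

Accuracy = trace / total = (254+240+208=702) / 1310 = 702/1310 = 0.536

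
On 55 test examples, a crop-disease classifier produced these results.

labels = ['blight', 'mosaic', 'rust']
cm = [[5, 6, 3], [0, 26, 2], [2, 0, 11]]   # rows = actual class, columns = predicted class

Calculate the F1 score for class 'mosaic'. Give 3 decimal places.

F1 score = 2·TP/(2·TP+FP+FN).
mosaic: TP=26, FP=6+0=6, FN=0+2=2 → 52/60 = 0.8667

0.867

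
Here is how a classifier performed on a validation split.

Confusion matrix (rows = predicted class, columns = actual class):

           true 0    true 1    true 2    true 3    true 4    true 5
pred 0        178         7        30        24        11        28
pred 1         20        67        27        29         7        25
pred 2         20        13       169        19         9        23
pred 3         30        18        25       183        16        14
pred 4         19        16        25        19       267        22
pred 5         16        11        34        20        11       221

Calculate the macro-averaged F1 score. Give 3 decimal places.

0.627

Per-class F1 score (2·TP/(2·TP+FP+FN)):
  0: TP=178, FP=7+30+24+11+28=100, FN=20+20+30+19+16=105 → 356/561 = 0.6346
  1: TP=67, FP=20+27+29+7+25=108, FN=7+13+18+16+11=65 → 134/307 = 0.4365
  2: TP=169, FP=20+13+19+9+23=84, FN=30+27+25+25+34=141 → 338/563 = 0.6004
  3: TP=183, FP=30+18+25+16+14=103, FN=24+29+19+19+20=111 → 366/580 = 0.6310
  4: TP=267, FP=19+16+25+19+22=101, FN=11+7+9+16+11=54 → 534/689 = 0.7750
  5: TP=221, FP=16+11+34+20+11=92, FN=28+25+23+14+22=112 → 442/646 = 0.6842
Macro-F1 score = mean = (0.6346 + 0.4365 + 0.6004 + 0.6310 + 0.7750 + 0.6842) / 6 = 0.627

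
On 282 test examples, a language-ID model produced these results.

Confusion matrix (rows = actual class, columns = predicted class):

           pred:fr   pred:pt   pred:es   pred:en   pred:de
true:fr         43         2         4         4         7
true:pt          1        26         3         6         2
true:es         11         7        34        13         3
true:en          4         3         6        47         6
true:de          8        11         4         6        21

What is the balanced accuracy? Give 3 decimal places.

0.607

Balanced accuracy = mean of per-class recall.
  fr: recall = 43/60 = 0.7167
  pt: recall = 26/38 = 0.6842
  es: recall = 34/68 = 0.5000
  en: recall = 47/66 = 0.7121
  de: recall = 21/50 = 0.4200
Mean = (0.7167 + 0.6842 + 0.5000 + 0.7121 + 0.4200) / 5 = 0.607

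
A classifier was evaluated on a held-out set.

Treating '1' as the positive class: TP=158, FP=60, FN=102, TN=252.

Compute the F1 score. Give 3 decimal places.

0.661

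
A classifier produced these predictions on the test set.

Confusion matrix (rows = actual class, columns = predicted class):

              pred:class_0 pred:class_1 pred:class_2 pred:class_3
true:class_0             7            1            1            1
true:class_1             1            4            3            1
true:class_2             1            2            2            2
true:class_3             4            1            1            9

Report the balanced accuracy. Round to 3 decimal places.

0.508

Balanced accuracy = mean of per-class recall.
  class_0: recall = 7/10 = 0.7000
  class_1: recall = 4/9 = 0.4444
  class_2: recall = 2/7 = 0.2857
  class_3: recall = 9/15 = 0.6000
Mean = (0.7000 + 0.4444 + 0.2857 + 0.6000) / 4 = 0.508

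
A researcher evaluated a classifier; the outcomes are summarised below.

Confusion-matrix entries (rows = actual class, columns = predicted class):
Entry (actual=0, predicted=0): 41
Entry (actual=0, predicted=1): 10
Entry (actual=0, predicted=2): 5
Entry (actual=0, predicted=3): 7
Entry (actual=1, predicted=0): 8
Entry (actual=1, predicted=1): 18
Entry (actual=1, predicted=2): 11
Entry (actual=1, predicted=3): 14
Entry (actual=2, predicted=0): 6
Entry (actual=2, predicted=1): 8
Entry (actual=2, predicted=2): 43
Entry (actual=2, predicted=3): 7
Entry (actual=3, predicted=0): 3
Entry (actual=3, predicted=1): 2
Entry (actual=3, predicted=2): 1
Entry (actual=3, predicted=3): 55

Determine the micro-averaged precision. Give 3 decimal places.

Micro-averaging pools counts across classes: ΣTP=157, ΣFP=82, ΣFN=82.
Micro-precision = TP/(TP+FP) on pooled counts = 0.657 (equals overall accuracy in single-label multiclass).

0.657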